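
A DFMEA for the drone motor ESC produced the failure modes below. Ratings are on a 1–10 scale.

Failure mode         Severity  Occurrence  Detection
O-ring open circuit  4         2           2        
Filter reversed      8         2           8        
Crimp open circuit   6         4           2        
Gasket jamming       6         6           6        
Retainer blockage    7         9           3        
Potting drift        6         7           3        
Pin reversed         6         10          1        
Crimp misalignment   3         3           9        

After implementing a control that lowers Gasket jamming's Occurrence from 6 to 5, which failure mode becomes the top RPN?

RPN = Severity × Occurrence × Detection:
  O-ring open circuit: 4 × 2 × 2 = 16
  Filter reversed: 8 × 2 × 8 = 128
  Crimp open circuit: 6 × 4 × 2 = 48
  Gasket jamming: 6 × 6 × 6 = 216
  Retainer blockage: 7 × 9 × 3 = 189
  Potting drift: 6 × 7 × 3 = 126
  Pin reversed: 6 × 10 × 1 = 60
  Crimp misalignment: 3 × 3 × 9 = 81
After action: Gasket jamming → 6 × 5 × 6 = 180.
Revised RPNs: Retainer blockage=189, Gasket jamming=180, Filter reversed=128, Potting drift=126, Crimp misalignment=81, Pin reversed=60, Crimp open circuit=48, O-ring open circuit=16.
Highest is now Retainer blockage (189).

Retainer blockage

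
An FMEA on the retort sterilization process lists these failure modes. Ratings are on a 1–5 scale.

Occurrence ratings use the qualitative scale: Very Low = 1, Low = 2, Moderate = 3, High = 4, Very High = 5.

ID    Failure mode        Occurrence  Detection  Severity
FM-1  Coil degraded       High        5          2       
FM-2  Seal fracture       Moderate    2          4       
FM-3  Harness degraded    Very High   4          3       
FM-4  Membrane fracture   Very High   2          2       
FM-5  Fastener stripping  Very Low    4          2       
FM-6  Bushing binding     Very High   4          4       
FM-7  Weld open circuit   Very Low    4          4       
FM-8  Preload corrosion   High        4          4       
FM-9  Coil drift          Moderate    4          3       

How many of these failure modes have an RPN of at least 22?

6

RPN = Severity × Occurrence × Detection:
  FM-1: 2 × 4 × 5 = 40
  FM-2: 4 × 3 × 2 = 24
  FM-3: 3 × 5 × 4 = 60
  FM-4: 2 × 5 × 2 = 20
  FM-5: 2 × 1 × 4 = 8
  FM-6: 4 × 5 × 4 = 80
  FM-7: 4 × 1 × 4 = 16
  FM-8: 4 × 4 × 4 = 64
  FM-9: 3 × 3 × 4 = 36
Modes with RPN ≥ 22: FM-1 (40), FM-2 (24), FM-3 (60), FM-6 (80), FM-8 (64), FM-9 (36) → 6.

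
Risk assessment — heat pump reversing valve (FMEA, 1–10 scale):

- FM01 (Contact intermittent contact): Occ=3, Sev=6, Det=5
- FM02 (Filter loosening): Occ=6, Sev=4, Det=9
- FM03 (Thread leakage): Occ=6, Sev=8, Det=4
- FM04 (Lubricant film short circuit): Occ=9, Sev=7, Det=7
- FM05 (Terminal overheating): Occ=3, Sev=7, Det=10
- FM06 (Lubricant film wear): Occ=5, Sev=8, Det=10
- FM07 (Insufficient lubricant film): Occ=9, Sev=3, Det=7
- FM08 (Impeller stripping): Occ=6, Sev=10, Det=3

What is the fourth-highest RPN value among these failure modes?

RPN = Severity × Occurrence × Detection:
  FM01: 6 × 3 × 5 = 90
  FM02: 4 × 6 × 9 = 216
  FM03: 8 × 6 × 4 = 192
  FM04: 7 × 9 × 7 = 441
  FM05: 7 × 3 × 10 = 210
  FM06: 8 × 5 × 10 = 400
  FM07: 3 × 9 × 7 = 189
  FM08: 10 × 6 × 3 = 180
Sorted descending: 441, 400, 216, 210, 192, 189, 180, 90.
The fourth-highest RPN is 210 (FM05).

210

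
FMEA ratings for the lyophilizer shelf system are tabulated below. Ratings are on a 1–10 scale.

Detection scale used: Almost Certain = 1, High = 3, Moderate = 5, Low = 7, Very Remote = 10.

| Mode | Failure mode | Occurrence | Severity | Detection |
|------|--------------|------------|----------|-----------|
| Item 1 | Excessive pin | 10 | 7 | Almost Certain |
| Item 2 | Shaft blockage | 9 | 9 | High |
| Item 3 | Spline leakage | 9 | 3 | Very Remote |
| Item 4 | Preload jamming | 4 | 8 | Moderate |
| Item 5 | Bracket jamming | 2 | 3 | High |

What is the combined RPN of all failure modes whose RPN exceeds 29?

RPN = Severity × Occurrence × Detection:
  Item 1: 7 × 10 × 1 = 70
  Item 2: 9 × 9 × 3 = 243
  Item 3: 3 × 9 × 10 = 270
  Item 4: 8 × 4 × 5 = 160
  Item 5: 3 × 2 × 3 = 18
RPN > 29: Item 1 (70), Item 2 (243), Item 3 (270), Item 4 (160).
Sum: 70 + 243 + 270 + 160 = 743.

743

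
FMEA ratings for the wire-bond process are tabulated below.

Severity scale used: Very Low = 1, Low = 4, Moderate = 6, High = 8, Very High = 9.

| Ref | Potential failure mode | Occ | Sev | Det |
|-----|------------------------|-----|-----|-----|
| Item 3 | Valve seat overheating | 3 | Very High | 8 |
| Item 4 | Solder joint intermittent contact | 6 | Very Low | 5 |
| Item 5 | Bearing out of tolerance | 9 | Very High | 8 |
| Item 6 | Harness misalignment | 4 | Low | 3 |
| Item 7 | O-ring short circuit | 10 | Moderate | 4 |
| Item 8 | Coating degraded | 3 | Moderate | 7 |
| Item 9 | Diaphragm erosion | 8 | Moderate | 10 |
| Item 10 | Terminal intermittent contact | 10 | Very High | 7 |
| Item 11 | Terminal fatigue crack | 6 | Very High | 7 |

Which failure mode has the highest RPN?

Item 5

RPN = Severity × Occurrence × Detection:
  Item 3: 9 × 3 × 8 = 216
  Item 4: 1 × 6 × 5 = 30
  Item 5: 9 × 9 × 8 = 648
  Item 6: 4 × 4 × 3 = 48
  Item 7: 6 × 10 × 4 = 240
  Item 8: 6 × 3 × 7 = 126
  Item 9: 6 × 8 × 10 = 480
  Item 10: 9 × 10 × 7 = 630
  Item 11: 9 × 6 × 7 = 378
Highest RPN is 648 → Item 5.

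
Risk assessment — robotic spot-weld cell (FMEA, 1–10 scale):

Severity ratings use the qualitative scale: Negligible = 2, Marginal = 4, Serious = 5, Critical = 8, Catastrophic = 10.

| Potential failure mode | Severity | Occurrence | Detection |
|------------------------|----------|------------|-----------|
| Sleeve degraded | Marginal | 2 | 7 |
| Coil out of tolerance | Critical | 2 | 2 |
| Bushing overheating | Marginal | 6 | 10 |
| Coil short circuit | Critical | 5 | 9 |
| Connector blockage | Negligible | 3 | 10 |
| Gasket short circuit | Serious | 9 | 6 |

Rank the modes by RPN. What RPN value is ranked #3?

RPN = Severity × Occurrence × Detection:
  Sleeve degraded: 4 × 2 × 7 = 56
  Coil out of tolerance: 8 × 2 × 2 = 32
  Bushing overheating: 4 × 6 × 10 = 240
  Coil short circuit: 8 × 5 × 9 = 360
  Connector blockage: 2 × 3 × 10 = 60
  Gasket short circuit: 5 × 9 × 6 = 270
Sorted descending: 360, 270, 240, 60, 56, 32.
The third-highest RPN is 240 (Bushing overheating).

240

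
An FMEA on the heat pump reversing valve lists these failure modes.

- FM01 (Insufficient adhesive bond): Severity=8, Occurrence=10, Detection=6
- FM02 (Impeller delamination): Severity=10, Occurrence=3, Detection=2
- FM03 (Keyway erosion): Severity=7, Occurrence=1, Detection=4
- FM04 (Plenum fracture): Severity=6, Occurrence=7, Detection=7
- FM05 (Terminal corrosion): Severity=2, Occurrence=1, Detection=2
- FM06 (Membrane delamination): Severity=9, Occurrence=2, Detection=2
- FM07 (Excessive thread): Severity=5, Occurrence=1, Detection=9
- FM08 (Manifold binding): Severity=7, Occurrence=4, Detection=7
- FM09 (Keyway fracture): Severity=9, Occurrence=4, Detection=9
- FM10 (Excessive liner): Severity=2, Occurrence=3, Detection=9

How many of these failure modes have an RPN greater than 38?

RPN = Severity × Occurrence × Detection:
  FM01: 8 × 10 × 6 = 480
  FM02: 10 × 3 × 2 = 60
  FM03: 7 × 1 × 4 = 28
  FM04: 6 × 7 × 7 = 294
  FM05: 2 × 1 × 2 = 4
  FM06: 9 × 2 × 2 = 36
  FM07: 5 × 1 × 9 = 45
  FM08: 7 × 4 × 7 = 196
  FM09: 9 × 4 × 9 = 324
  FM10: 2 × 3 × 9 = 54
Modes with RPN > 38: FM01 (480), FM02 (60), FM04 (294), FM07 (45), FM08 (196), FM09 (324), FM10 (54) → 7.

7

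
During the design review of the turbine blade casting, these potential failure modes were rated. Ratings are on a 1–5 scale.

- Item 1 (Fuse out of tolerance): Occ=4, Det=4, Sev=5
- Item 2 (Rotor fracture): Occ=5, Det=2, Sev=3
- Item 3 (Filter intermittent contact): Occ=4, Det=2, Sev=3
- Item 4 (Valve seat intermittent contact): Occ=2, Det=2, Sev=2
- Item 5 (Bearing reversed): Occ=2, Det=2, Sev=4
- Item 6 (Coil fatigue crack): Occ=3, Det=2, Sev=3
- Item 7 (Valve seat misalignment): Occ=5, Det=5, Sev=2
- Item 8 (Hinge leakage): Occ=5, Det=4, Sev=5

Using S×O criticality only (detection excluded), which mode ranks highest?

Item 8

Criticality = Severity × Occurrence:
  Item 1: 5 × 4 = 20
  Item 2: 3 × 5 = 15
  Item 3: 3 × 4 = 12
  Item 4: 2 × 2 = 4
  Item 5: 4 × 2 = 8
  Item 6: 3 × 3 = 9
  Item 7: 2 × 5 = 10
  Item 8: 5 × 5 = 25
Highest criticality is 25 → Item 8.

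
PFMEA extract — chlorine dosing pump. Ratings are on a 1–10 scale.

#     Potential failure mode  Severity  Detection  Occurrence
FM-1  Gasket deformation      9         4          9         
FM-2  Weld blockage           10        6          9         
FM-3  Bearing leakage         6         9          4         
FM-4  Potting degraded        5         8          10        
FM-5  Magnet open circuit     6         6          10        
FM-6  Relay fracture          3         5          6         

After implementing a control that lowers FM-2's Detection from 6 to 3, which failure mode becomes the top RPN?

RPN = Severity × Occurrence × Detection:
  FM-1: 9 × 9 × 4 = 324
  FM-2: 10 × 9 × 6 = 540
  FM-3: 6 × 4 × 9 = 216
  FM-4: 5 × 10 × 8 = 400
  FM-5: 6 × 10 × 6 = 360
  FM-6: 3 × 6 × 5 = 90
After action: FM-2 → 10 × 9 × 3 = 270.
Revised RPNs: FM-4=400, FM-5=360, FM-1=324, FM-2=270, FM-3=216, FM-6=90.
Highest is now FM-4 (400).

FM-4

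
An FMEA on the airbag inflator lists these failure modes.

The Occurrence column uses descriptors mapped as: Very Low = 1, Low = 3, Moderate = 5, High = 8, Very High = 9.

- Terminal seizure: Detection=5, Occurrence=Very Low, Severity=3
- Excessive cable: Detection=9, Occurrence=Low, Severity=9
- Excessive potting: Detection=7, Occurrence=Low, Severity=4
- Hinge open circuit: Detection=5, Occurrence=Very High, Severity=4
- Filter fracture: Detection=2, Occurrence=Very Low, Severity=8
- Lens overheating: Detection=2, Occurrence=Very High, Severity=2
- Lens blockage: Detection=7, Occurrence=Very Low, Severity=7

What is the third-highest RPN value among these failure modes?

84

RPN = Severity × Occurrence × Detection:
  Terminal seizure: 3 × 1 × 5 = 15
  Excessive cable: 9 × 3 × 9 = 243
  Excessive potting: 4 × 3 × 7 = 84
  Hinge open circuit: 4 × 9 × 5 = 180
  Filter fracture: 8 × 1 × 2 = 16
  Lens overheating: 2 × 9 × 2 = 36
  Lens blockage: 7 × 1 × 7 = 49
Sorted descending: 243, 180, 84, 49, 36, 16, 15.
The third-highest RPN is 84 (Excessive potting).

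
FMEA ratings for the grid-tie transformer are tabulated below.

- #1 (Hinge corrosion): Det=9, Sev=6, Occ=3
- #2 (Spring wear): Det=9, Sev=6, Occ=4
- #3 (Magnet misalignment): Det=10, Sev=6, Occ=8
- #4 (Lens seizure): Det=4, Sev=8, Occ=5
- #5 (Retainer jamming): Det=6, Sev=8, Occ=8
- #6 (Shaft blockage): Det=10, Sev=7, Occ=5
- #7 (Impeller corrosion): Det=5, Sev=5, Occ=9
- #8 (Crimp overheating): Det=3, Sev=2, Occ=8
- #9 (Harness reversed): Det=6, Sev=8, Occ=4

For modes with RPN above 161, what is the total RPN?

RPN = Severity × Occurrence × Detection:
  #1: 6 × 3 × 9 = 162
  #2: 6 × 4 × 9 = 216
  #3: 6 × 8 × 10 = 480
  #4: 8 × 5 × 4 = 160
  #5: 8 × 8 × 6 = 384
  #6: 7 × 5 × 10 = 350
  #7: 5 × 9 × 5 = 225
  #8: 2 × 8 × 3 = 48
  #9: 8 × 4 × 6 = 192
RPN > 161: #1 (162), #2 (216), #3 (480), #5 (384), #6 (350), #7 (225), #9 (192).
Sum: 162 + 216 + 480 + 384 + 350 + 225 + 192 = 2009.

2009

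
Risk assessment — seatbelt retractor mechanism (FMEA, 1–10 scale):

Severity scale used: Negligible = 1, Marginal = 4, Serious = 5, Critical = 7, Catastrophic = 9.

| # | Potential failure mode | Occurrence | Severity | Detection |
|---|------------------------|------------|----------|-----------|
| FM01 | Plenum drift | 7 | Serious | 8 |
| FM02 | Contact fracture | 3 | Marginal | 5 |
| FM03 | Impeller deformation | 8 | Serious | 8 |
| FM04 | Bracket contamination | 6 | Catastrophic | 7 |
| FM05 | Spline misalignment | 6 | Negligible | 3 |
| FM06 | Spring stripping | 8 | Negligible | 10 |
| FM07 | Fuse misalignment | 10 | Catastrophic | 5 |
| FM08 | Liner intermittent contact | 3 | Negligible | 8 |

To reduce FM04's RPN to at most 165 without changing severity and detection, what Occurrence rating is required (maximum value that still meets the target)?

FM04: S=9, O=6, D=7 → current RPN = 378.
Fixed product = 63. Need 63 × O ≤ 165, so O ≤ 165/63 = 2.62.
Maximum integer Occurrence rating = 2 (gives RPN 126; O=3 would give 189 > 165).

2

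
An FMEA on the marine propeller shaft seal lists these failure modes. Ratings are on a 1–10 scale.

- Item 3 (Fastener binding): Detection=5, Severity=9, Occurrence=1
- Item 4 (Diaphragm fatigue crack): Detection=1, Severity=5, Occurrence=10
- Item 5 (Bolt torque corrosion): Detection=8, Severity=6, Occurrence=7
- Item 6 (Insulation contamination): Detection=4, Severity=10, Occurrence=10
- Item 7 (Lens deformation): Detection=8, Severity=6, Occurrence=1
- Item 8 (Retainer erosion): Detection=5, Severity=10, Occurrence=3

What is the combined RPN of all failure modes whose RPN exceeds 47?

984

RPN = Severity × Occurrence × Detection:
  Item 3: 9 × 1 × 5 = 45
  Item 4: 5 × 10 × 1 = 50
  Item 5: 6 × 7 × 8 = 336
  Item 6: 10 × 10 × 4 = 400
  Item 7: 6 × 1 × 8 = 48
  Item 8: 10 × 3 × 5 = 150
RPN > 47: Item 4 (50), Item 5 (336), Item 6 (400), Item 7 (48), Item 8 (150).
Sum: 50 + 336 + 400 + 48 + 150 = 984.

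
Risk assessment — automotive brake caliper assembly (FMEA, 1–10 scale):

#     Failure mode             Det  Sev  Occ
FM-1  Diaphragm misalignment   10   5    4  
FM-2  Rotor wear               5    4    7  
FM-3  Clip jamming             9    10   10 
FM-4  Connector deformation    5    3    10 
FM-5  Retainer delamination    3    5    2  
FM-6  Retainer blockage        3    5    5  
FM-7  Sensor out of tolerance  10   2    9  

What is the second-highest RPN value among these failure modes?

RPN = Severity × Occurrence × Detection:
  FM-1: 5 × 4 × 10 = 200
  FM-2: 4 × 7 × 5 = 140
  FM-3: 10 × 10 × 9 = 900
  FM-4: 3 × 10 × 5 = 150
  FM-5: 5 × 2 × 3 = 30
  FM-6: 5 × 5 × 3 = 75
  FM-7: 2 × 9 × 10 = 180
Sorted descending: 900, 200, 180, 150, 140, 75, 30.
The second-highest RPN is 200 (FM-1).

200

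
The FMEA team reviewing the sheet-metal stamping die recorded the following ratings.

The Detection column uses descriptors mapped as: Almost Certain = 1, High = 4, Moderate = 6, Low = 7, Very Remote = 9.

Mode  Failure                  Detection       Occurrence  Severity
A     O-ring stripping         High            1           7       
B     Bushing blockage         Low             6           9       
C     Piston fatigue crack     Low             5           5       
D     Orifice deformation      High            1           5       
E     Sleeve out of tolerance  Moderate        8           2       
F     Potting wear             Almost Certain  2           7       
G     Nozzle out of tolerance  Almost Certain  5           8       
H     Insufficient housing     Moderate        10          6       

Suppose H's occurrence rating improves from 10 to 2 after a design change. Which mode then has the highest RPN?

B

RPN = Severity × Occurrence × Detection:
  A: 7 × 1 × 4 = 28
  B: 9 × 6 × 7 = 378
  C: 5 × 5 × 7 = 175
  D: 5 × 1 × 4 = 20
  E: 2 × 8 × 6 = 96
  F: 7 × 2 × 1 = 14
  G: 8 × 5 × 1 = 40
  H: 6 × 10 × 6 = 360
After action: H → 6 × 2 × 6 = 72.
Revised RPNs: B=378, C=175, E=96, H=72, G=40, A=28, D=20, F=14.
Highest is now B (378).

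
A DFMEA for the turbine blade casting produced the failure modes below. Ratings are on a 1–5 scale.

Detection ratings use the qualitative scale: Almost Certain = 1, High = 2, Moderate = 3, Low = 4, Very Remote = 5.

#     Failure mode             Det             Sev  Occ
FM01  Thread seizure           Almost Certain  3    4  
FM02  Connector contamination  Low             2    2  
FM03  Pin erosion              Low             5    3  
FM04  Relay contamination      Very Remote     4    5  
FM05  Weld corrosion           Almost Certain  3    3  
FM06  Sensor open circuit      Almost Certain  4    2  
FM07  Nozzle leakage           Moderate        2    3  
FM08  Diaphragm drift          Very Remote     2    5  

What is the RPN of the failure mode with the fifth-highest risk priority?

16

RPN = Severity × Occurrence × Detection:
  FM01: 3 × 4 × 1 = 12
  FM02: 2 × 2 × 4 = 16
  FM03: 5 × 3 × 4 = 60
  FM04: 4 × 5 × 5 = 100
  FM05: 3 × 3 × 1 = 9
  FM06: 4 × 2 × 1 = 8
  FM07: 2 × 3 × 3 = 18
  FM08: 2 × 5 × 5 = 50
Sorted descending: 100, 60, 50, 18, 16, 12, 9, 8.
The fifth-highest RPN is 16 (FM02).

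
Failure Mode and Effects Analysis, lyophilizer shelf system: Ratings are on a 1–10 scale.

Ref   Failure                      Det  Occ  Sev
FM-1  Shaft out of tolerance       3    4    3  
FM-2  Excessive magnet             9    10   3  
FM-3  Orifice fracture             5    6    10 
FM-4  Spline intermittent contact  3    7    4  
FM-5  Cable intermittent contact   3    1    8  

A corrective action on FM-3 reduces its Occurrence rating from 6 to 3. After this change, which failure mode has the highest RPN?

FM-2

RPN = Severity × Occurrence × Detection:
  FM-1: 3 × 4 × 3 = 36
  FM-2: 3 × 10 × 9 = 270
  FM-3: 10 × 6 × 5 = 300
  FM-4: 4 × 7 × 3 = 84
  FM-5: 8 × 1 × 3 = 24
After action: FM-3 → 10 × 3 × 5 = 150.
Revised RPNs: FM-2=270, FM-3=150, FM-4=84, FM-1=36, FM-5=24.
Highest is now FM-2 (270).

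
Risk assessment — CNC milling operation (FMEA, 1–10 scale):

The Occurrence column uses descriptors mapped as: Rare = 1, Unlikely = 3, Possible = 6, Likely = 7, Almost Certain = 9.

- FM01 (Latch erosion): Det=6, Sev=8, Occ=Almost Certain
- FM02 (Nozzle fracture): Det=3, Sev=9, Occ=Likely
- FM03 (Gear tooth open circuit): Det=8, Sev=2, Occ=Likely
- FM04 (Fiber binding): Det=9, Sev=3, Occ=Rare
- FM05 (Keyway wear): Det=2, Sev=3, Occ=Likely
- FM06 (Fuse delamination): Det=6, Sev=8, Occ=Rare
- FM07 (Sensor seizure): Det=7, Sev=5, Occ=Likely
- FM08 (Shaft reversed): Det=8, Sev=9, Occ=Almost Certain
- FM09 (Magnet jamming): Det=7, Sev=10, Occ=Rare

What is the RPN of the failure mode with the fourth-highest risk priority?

189

RPN = Severity × Occurrence × Detection:
  FM01: 8 × 9 × 6 = 432
  FM02: 9 × 7 × 3 = 189
  FM03: 2 × 7 × 8 = 112
  FM04: 3 × 1 × 9 = 27
  FM05: 3 × 7 × 2 = 42
  FM06: 8 × 1 × 6 = 48
  FM07: 5 × 7 × 7 = 245
  FM08: 9 × 9 × 8 = 648
  FM09: 10 × 1 × 7 = 70
Sorted descending: 648, 432, 245, 189, 112, 70, 48, 42, 27.
The fourth-highest RPN is 189 (FM02).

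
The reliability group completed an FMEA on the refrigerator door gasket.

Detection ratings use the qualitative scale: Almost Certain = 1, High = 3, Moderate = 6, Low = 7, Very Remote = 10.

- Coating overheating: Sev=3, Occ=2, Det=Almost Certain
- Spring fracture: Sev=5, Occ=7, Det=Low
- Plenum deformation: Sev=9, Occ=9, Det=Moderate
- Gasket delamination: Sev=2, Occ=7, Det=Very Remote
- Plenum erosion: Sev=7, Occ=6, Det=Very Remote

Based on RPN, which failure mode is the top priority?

RPN = Severity × Occurrence × Detection:
  Coating overheating: 3 × 2 × 1 = 6
  Spring fracture: 5 × 7 × 7 = 245
  Plenum deformation: 9 × 9 × 6 = 486
  Gasket delamination: 2 × 7 × 10 = 140
  Plenum erosion: 7 × 6 × 10 = 420
Highest RPN is 486 → Plenum deformation.

Plenum deformation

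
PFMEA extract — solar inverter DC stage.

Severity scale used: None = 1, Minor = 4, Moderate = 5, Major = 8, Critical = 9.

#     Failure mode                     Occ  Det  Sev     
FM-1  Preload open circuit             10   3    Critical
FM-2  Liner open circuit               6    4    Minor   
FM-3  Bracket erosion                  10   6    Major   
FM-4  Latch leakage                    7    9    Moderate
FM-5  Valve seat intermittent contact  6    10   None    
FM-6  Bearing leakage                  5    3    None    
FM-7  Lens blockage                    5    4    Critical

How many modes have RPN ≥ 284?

2

RPN = Severity × Occurrence × Detection:
  FM-1: 9 × 10 × 3 = 270
  FM-2: 4 × 6 × 4 = 96
  FM-3: 8 × 10 × 6 = 480
  FM-4: 5 × 7 × 9 = 315
  FM-5: 1 × 6 × 10 = 60
  FM-6: 1 × 5 × 3 = 15
  FM-7: 9 × 5 × 4 = 180
Modes with RPN ≥ 284: FM-3 (480), FM-4 (315) → 2.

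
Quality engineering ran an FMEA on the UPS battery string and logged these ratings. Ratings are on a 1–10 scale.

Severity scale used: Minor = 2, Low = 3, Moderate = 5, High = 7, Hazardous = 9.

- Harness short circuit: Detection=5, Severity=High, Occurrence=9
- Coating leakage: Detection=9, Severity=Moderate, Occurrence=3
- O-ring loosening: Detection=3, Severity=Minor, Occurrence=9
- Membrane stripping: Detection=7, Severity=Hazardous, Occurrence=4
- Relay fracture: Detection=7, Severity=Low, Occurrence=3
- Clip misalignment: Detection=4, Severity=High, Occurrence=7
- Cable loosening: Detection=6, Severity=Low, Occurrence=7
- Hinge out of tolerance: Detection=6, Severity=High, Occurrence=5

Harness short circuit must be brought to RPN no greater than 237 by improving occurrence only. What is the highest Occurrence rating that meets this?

Harness short circuit: S=7, O=9, D=5 → current RPN = 315.
Fixed product = 35. Need 35 × O ≤ 237, so O ≤ 237/35 = 6.77.
Maximum integer Occurrence rating = 6 (gives RPN 210; O=7 would give 245 > 237).

6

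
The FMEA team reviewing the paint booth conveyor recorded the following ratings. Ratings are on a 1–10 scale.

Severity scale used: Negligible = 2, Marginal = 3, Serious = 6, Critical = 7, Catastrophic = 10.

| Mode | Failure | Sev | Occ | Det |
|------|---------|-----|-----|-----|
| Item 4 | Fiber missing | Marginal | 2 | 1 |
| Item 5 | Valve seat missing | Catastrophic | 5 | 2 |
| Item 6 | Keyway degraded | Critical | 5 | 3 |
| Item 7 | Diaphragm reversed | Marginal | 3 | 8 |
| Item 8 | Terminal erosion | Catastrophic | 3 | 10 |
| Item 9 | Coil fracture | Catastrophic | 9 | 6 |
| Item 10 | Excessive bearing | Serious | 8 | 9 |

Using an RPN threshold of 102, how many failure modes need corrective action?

RPN = Severity × Occurrence × Detection:
  Item 4: 3 × 2 × 1 = 6
  Item 5: 10 × 5 × 2 = 100
  Item 6: 7 × 5 × 3 = 105
  Item 7: 3 × 3 × 8 = 72
  Item 8: 10 × 3 × 10 = 300
  Item 9: 10 × 9 × 6 = 540
  Item 10: 6 × 8 × 9 = 432
Modes with RPN ≥ 102: Item 6 (105), Item 8 (300), Item 9 (540), Item 10 (432) → 4.

4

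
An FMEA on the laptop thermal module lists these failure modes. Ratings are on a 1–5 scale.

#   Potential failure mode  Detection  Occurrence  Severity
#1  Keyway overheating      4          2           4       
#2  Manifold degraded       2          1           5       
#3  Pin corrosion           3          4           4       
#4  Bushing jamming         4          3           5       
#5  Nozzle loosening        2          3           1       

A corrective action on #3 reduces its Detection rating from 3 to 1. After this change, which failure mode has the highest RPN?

RPN = Severity × Occurrence × Detection:
  #1: 4 × 2 × 4 = 32
  #2: 5 × 1 × 2 = 10
  #3: 4 × 4 × 3 = 48
  #4: 5 × 3 × 4 = 60
  #5: 1 × 3 × 2 = 6
After action: #3 → 4 × 4 × 1 = 16.
Revised RPNs: #4=60, #1=32, #3=16, #2=10, #5=6.
Highest is now #4 (60).

#4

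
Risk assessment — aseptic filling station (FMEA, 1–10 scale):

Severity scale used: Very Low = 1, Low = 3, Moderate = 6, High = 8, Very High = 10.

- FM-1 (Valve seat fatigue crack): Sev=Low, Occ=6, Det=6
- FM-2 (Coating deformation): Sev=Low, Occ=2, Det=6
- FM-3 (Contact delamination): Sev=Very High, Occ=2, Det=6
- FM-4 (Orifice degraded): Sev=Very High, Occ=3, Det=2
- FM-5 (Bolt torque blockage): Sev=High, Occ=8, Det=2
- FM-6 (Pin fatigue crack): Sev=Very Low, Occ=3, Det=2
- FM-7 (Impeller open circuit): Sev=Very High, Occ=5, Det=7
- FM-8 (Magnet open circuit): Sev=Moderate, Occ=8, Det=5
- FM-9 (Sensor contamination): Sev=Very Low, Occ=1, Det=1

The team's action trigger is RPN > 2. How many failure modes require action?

RPN = Severity × Occurrence × Detection:
  FM-1: 3 × 6 × 6 = 108
  FM-2: 3 × 2 × 6 = 36
  FM-3: 10 × 2 × 6 = 120
  FM-4: 10 × 3 × 2 = 60
  FM-5: 8 × 8 × 2 = 128
  FM-6: 1 × 3 × 2 = 6
  FM-7: 10 × 5 × 7 = 350
  FM-8: 6 × 8 × 5 = 240
  FM-9: 1 × 1 × 1 = 1
Modes with RPN > 2: FM-1 (108), FM-2 (36), FM-3 (120), FM-4 (60), FM-5 (128), FM-6 (6), FM-7 (350), FM-8 (240) → 8.

8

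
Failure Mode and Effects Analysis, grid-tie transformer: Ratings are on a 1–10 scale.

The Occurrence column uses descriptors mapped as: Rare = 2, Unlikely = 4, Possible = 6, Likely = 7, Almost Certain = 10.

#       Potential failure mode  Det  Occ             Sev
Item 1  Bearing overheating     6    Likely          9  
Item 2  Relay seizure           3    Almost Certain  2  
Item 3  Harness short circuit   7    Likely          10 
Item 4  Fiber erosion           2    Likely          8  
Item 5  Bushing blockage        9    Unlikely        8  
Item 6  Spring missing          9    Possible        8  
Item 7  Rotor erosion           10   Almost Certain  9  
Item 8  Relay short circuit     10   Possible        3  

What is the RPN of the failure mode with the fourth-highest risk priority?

378

RPN = Severity × Occurrence × Detection:
  Item 1: 9 × 7 × 6 = 378
  Item 2: 2 × 10 × 3 = 60
  Item 3: 10 × 7 × 7 = 490
  Item 4: 8 × 7 × 2 = 112
  Item 5: 8 × 4 × 9 = 288
  Item 6: 8 × 6 × 9 = 432
  Item 7: 9 × 10 × 10 = 900
  Item 8: 3 × 6 × 10 = 180
Sorted descending: 900, 490, 432, 378, 288, 180, 112, 60.
The fourth-highest RPN is 378 (Item 1).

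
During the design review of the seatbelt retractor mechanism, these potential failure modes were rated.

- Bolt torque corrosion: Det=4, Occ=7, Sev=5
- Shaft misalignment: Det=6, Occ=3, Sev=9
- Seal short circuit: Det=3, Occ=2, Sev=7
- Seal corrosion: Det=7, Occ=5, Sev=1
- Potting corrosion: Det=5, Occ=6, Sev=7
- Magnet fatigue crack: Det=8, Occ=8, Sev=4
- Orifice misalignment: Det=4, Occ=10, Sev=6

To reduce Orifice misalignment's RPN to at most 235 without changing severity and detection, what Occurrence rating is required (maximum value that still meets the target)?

Orifice misalignment: S=6, O=10, D=4 → current RPN = 240.
Fixed product = 24. Need 24 × O ≤ 235, so O ≤ 235/24 = 9.79.
Maximum integer Occurrence rating = 9 (gives RPN 216; O=10 would give 240 > 235).

9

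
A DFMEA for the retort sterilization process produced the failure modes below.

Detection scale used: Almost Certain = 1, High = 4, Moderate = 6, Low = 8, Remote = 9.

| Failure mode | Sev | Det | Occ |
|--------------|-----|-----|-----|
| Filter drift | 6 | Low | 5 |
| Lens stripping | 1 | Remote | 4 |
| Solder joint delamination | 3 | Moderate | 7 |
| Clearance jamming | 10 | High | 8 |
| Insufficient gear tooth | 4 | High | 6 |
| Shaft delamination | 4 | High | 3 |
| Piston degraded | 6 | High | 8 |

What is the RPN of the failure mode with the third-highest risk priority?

192

RPN = Severity × Occurrence × Detection:
  Filter drift: 6 × 5 × 8 = 240
  Lens stripping: 1 × 4 × 9 = 36
  Solder joint delamination: 3 × 7 × 6 = 126
  Clearance jamming: 10 × 8 × 4 = 320
  Insufficient gear tooth: 4 × 6 × 4 = 96
  Shaft delamination: 4 × 3 × 4 = 48
  Piston degraded: 6 × 8 × 4 = 192
Sorted descending: 320, 240, 192, 126, 96, 48, 36.
The third-highest RPN is 192 (Piston degraded).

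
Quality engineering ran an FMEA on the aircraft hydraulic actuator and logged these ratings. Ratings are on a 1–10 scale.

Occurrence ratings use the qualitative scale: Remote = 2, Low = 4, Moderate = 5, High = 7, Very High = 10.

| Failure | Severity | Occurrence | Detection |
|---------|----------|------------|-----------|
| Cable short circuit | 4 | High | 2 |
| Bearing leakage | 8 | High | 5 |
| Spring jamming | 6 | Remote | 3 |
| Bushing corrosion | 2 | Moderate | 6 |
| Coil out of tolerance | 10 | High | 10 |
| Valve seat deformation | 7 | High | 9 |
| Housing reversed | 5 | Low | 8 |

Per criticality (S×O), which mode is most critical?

Coil out of tolerance

Criticality = Severity × Occurrence:
  Cable short circuit: 4 × 7 = 28
  Bearing leakage: 8 × 7 = 56
  Spring jamming: 6 × 2 = 12
  Bushing corrosion: 2 × 5 = 10
  Coil out of tolerance: 10 × 7 = 70
  Valve seat deformation: 7 × 7 = 49
  Housing reversed: 5 × 4 = 20
Highest criticality is 70 → Coil out of tolerance.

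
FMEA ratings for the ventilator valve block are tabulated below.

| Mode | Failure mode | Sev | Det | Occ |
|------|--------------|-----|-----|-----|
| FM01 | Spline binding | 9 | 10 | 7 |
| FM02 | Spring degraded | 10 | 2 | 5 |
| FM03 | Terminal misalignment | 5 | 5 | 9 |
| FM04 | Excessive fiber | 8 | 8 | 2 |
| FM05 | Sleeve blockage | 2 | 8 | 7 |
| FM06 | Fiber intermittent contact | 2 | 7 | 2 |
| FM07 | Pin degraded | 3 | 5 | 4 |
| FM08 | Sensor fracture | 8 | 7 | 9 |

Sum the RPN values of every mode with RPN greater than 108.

RPN = Severity × Occurrence × Detection:
  FM01: 9 × 7 × 10 = 630
  FM02: 10 × 5 × 2 = 100
  FM03: 5 × 9 × 5 = 225
  FM04: 8 × 2 × 8 = 128
  FM05: 2 × 7 × 8 = 112
  FM06: 2 × 2 × 7 = 28
  FM07: 3 × 4 × 5 = 60
  FM08: 8 × 9 × 7 = 504
RPN > 108: FM01 (630), FM03 (225), FM04 (128), FM05 (112), FM08 (504).
Sum: 630 + 225 + 128 + 112 + 504 = 1599.

1599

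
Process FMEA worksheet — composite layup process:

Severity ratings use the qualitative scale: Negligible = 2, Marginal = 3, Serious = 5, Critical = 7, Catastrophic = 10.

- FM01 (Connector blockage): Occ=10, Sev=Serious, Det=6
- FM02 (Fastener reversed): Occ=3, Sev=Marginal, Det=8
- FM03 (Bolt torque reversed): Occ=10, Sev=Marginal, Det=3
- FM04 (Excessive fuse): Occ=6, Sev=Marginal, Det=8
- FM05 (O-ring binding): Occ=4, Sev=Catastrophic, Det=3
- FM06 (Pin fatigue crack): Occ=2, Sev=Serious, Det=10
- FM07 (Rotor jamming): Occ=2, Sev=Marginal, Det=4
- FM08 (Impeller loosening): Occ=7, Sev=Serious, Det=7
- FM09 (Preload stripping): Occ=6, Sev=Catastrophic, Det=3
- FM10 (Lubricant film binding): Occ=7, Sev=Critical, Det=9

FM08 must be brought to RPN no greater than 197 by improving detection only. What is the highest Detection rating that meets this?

5

FM08: S=5, O=7, D=7 → current RPN = 245.
Fixed product = 35. Need 35 × D ≤ 197, so D ≤ 197/35 = 5.63.
Maximum integer Detection rating = 5 (gives RPN 175; D=6 would give 210 > 197).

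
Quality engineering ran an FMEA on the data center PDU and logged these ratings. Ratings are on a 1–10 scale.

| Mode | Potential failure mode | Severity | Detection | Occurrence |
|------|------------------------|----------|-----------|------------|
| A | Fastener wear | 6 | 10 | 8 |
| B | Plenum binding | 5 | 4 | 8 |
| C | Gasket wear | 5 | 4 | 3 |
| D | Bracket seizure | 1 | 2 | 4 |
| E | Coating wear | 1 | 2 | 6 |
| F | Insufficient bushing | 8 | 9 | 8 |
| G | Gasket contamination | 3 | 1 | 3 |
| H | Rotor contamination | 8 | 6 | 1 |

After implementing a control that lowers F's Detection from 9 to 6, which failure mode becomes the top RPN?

A

RPN = Severity × Occurrence × Detection:
  A: 6 × 8 × 10 = 480
  B: 5 × 8 × 4 = 160
  C: 5 × 3 × 4 = 60
  D: 1 × 4 × 2 = 8
  E: 1 × 6 × 2 = 12
  F: 8 × 8 × 9 = 576
  G: 3 × 3 × 1 = 9
  H: 8 × 1 × 6 = 48
After action: F → 8 × 8 × 6 = 384.
Revised RPNs: A=480, F=384, B=160, C=60, H=48, E=12, G=9, D=8.
Highest is now A (480).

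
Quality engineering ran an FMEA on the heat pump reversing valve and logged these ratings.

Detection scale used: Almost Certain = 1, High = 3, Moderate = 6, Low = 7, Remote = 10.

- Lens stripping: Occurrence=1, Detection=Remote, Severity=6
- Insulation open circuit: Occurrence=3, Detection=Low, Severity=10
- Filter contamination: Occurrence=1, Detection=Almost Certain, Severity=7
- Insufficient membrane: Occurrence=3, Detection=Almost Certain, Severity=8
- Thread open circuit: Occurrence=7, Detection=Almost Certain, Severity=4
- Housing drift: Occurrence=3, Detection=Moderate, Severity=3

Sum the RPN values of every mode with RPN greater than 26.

352

RPN = Severity × Occurrence × Detection:
  Lens stripping: 6 × 1 × 10 = 60
  Insulation open circuit: 10 × 3 × 7 = 210
  Filter contamination: 7 × 1 × 1 = 7
  Insufficient membrane: 8 × 3 × 1 = 24
  Thread open circuit: 4 × 7 × 1 = 28
  Housing drift: 3 × 3 × 6 = 54
RPN > 26: Lens stripping (60), Insulation open circuit (210), Thread open circuit (28), Housing drift (54).
Sum: 60 + 210 + 28 + 54 = 352.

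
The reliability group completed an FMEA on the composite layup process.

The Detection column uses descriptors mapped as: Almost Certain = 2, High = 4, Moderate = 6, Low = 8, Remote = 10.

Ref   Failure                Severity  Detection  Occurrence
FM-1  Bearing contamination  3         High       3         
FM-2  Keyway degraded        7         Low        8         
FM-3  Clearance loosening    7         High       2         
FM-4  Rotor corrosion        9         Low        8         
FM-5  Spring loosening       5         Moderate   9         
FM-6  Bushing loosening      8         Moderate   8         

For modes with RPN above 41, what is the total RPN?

1734

RPN = Severity × Occurrence × Detection:
  FM-1: 3 × 3 × 4 = 36
  FM-2: 7 × 8 × 8 = 448
  FM-3: 7 × 2 × 4 = 56
  FM-4: 9 × 8 × 8 = 576
  FM-5: 5 × 9 × 6 = 270
  FM-6: 8 × 8 × 6 = 384
RPN > 41: FM-2 (448), FM-3 (56), FM-4 (576), FM-5 (270), FM-6 (384).
Sum: 448 + 56 + 576 + 270 + 384 = 1734.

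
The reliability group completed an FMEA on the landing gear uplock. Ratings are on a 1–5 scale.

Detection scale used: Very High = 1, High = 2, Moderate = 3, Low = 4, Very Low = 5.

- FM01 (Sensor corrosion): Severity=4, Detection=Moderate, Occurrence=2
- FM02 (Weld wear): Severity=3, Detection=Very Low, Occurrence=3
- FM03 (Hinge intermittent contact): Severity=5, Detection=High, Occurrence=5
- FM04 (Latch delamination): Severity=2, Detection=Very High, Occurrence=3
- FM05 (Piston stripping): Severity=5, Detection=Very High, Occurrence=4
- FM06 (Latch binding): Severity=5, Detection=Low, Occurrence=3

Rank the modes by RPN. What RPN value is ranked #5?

RPN = Severity × Occurrence × Detection:
  FM01: 4 × 2 × 3 = 24
  FM02: 3 × 3 × 5 = 45
  FM03: 5 × 5 × 2 = 50
  FM04: 2 × 3 × 1 = 6
  FM05: 5 × 4 × 1 = 20
  FM06: 5 × 3 × 4 = 60
Sorted descending: 60, 50, 45, 24, 20, 6.
The fifth-highest RPN is 20 (FM05).

20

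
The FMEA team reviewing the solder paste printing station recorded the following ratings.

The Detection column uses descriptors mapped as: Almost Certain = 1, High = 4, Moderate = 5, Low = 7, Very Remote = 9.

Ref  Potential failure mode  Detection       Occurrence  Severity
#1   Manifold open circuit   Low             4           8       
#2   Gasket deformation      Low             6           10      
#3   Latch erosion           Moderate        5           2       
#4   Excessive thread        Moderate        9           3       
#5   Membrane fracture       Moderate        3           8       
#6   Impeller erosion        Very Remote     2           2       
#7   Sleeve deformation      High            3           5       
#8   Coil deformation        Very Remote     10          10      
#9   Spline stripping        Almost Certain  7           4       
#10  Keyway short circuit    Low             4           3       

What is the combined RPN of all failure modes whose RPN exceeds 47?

1993

RPN = Severity × Occurrence × Detection:
  #1: 8 × 4 × 7 = 224
  #2: 10 × 6 × 7 = 420
  #3: 2 × 5 × 5 = 50
  #4: 3 × 9 × 5 = 135
  #5: 8 × 3 × 5 = 120
  #6: 2 × 2 × 9 = 36
  #7: 5 × 3 × 4 = 60
  #8: 10 × 10 × 9 = 900
  #9: 4 × 7 × 1 = 28
  #10: 3 × 4 × 7 = 84
RPN > 47: #1 (224), #2 (420), #3 (50), #4 (135), #5 (120), #7 (60), #8 (900), #10 (84).
Sum: 224 + 420 + 50 + 135 + 120 + 60 + 900 + 84 = 1993.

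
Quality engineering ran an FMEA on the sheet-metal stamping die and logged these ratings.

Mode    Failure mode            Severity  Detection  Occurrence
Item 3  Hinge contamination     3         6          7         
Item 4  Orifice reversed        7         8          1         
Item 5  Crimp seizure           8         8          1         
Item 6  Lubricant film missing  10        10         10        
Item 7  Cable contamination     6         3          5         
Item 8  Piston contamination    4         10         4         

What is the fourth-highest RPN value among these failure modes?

RPN = Severity × Occurrence × Detection:
  Item 3: 3 × 7 × 6 = 126
  Item 4: 7 × 1 × 8 = 56
  Item 5: 8 × 1 × 8 = 64
  Item 6: 10 × 10 × 10 = 1000
  Item 7: 6 × 5 × 3 = 90
  Item 8: 4 × 4 × 10 = 160
Sorted descending: 1000, 160, 126, 90, 64, 56.
The fourth-highest RPN is 90 (Item 7).

90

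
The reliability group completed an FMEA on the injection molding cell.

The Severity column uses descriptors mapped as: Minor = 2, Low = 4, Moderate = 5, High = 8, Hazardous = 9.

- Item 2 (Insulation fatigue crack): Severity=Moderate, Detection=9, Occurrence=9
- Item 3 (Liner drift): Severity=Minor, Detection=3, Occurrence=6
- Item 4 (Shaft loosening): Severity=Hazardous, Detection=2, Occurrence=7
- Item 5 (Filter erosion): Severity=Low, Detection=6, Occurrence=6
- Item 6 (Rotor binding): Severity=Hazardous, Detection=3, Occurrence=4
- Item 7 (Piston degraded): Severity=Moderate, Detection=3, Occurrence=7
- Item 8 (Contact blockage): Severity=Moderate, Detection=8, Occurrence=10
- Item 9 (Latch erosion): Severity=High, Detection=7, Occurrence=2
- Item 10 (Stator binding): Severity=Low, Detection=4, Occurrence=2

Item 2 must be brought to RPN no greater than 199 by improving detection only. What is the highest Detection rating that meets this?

4

Item 2: S=5, O=9, D=9 → current RPN = 405.
Fixed product = 45. Need 45 × D ≤ 199, so D ≤ 199/45 = 4.42.
Maximum integer Detection rating = 4 (gives RPN 180; D=5 would give 225 > 199).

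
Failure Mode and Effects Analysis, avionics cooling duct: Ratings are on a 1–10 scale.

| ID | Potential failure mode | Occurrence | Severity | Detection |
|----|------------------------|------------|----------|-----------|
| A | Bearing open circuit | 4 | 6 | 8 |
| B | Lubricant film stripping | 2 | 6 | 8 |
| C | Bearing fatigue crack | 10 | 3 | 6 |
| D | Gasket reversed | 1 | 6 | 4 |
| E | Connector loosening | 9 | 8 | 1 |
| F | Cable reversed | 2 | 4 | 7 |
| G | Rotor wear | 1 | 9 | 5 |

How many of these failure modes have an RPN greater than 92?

3

RPN = Severity × Occurrence × Detection:
  A: 6 × 4 × 8 = 192
  B: 6 × 2 × 8 = 96
  C: 3 × 10 × 6 = 180
  D: 6 × 1 × 4 = 24
  E: 8 × 9 × 1 = 72
  F: 4 × 2 × 7 = 56
  G: 9 × 1 × 5 = 45
Modes with RPN > 92: A (192), B (96), C (180) → 3.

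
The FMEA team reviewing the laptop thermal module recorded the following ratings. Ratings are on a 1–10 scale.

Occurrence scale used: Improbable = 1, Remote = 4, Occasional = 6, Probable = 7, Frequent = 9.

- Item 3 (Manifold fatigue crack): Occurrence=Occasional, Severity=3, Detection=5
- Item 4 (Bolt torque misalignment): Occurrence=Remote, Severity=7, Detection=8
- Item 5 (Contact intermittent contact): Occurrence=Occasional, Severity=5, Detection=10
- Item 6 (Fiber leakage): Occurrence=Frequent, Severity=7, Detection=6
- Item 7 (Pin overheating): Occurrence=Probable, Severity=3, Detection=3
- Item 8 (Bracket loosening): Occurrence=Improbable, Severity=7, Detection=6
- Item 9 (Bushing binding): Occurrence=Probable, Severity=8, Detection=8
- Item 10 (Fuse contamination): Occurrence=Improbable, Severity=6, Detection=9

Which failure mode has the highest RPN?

RPN = Severity × Occurrence × Detection:
  Item 3: 3 × 6 × 5 = 90
  Item 4: 7 × 4 × 8 = 224
  Item 5: 5 × 6 × 10 = 300
  Item 6: 7 × 9 × 6 = 378
  Item 7: 3 × 7 × 3 = 63
  Item 8: 7 × 1 × 6 = 42
  Item 9: 8 × 7 × 8 = 448
  Item 10: 6 × 1 × 9 = 54
Highest RPN is 448 → Item 9.

Item 9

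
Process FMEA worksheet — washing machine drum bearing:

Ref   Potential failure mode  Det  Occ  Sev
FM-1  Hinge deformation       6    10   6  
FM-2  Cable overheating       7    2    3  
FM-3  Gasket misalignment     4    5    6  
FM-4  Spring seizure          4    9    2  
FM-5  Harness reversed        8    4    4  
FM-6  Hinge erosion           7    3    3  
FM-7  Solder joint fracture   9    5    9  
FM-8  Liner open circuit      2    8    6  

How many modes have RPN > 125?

RPN = Severity × Occurrence × Detection:
  FM-1: 6 × 10 × 6 = 360
  FM-2: 3 × 2 × 7 = 42
  FM-3: 6 × 5 × 4 = 120
  FM-4: 2 × 9 × 4 = 72
  FM-5: 4 × 4 × 8 = 128
  FM-6: 3 × 3 × 7 = 63
  FM-7: 9 × 5 × 9 = 405
  FM-8: 6 × 8 × 2 = 96
Modes with RPN > 125: FM-1 (360), FM-5 (128), FM-7 (405) → 3.

3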